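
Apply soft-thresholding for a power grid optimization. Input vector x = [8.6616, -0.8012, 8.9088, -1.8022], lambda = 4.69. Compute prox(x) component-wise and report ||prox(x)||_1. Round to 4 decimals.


Soft-thresholding with lambda = 4.69:
prox(8.6616) = sign(8.6616)*max(|8.6616| - 4.69, 0) = 3.9716
prox(-0.8012) = sign(-0.8012)*max(|-0.8012| - 4.69, 0) = 0.0
prox(8.9088) = sign(8.9088)*max(|8.9088| - 4.69, 0) = 4.2188
prox(-1.8022) = sign(-1.8022)*max(|-1.8022| - 4.69, 0) = 0.0
prox(x) = [3.9716, 0.0, 4.2188, 0.0]
||prox(x)||_1 = 3.9716 + 0.0 + 4.2188 + 0.0 = 8.1904


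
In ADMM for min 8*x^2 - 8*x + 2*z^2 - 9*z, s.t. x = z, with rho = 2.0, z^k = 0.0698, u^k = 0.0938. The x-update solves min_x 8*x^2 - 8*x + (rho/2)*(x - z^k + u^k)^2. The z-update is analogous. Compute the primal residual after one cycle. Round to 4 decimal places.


ADMM iteration with rho = 2.0, z^k = 0.0698, u^k = 0.0938
Step 1: x-update.
Minimize 8*x^2 - 8*x + (2.0/2)*(x - 0.0698 + 0.0938)^2
FOC: (2*8 + 2.0)*x = 8 + 2.0*(0.0698 - 0.0938)
x^{k+1} = 0.4418
Step 2: z-update.
Minimize 2*z^2 - 9*z + (2.0/2)*(0.4418 - z + 0.0938)^2
FOC: (2*2 + 2.0)*z = 9 + 2.0*(0.4418 + 0.0938)
z^{k+1} = 1.6785
Step 3: u-update.
u^{k+1} = 0.0938 + 0.4418 - 1.6785 = -1.1429
Step 4: Primal residual = |0.4418 - 1.6785| = 1.2367


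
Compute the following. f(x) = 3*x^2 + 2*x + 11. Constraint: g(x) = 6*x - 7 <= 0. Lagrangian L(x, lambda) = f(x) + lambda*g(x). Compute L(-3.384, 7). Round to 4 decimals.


Step 1: Evaluate f(x).
f(-3.384) = 3*(-3.384)^2 + 2*(-3.384) + 11 = 38.5864
Step 2: Evaluate g(x).
g(-3.384) = 6*-3.384 - 7 = -27.304
Step 3: Compute Lagrangian.
L = 38.5864 + 7*-27.304 = -152.5416


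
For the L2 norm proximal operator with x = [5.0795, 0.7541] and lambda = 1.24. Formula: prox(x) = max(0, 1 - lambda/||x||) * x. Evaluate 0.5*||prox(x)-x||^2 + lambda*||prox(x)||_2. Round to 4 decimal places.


Step 1: Compute ||x||.
||x|| = 5.1352
Step 2: Compute scaling factor.
scale = max(0, 1 - 1.24/5.1352) = 0.7585
Step 3: prox(x) = [3.8529, 0.572]
||prox(x)|| = 3.8952
Step 4: Proximal objective.
0.5*||prox-x||^2 = 0.7688
lambda*||prox|| = 4.83
Total = 5.5988


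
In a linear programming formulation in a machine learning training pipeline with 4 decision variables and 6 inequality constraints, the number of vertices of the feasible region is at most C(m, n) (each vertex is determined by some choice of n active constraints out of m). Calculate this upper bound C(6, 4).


Each vertex corresponds to some choice of n active constraints out of m, so the number of vertices is at most C(m, n) = m! / (n!(m-n)!).
m = 6, n = 4
Numerator: 6 * 5 * 4 * 3
Denominator: 4! = 24
C(6, 4) = 15


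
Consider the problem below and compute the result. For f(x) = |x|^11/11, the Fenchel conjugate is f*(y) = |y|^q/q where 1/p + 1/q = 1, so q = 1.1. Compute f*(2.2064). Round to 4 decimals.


The conjugate exponent q satisfies 1/p + 1/q = 1.
p = 11, so q = 11/(11 - 1) = 1.1
|y|^q = 2.2064^1.1 = 2.3881
f*(2.2064) = 2.3881 / 1.1 = 2.171


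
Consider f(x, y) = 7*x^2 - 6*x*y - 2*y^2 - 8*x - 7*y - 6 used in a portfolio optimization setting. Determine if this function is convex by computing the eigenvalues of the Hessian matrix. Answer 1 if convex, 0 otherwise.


The Hessian of f(x,y) = 7*x^2 - 6*x*y - 2*y^2 - 8*x - 7*y - 6 is:
H = [[14, -6], [-6, -4]]
Trace = 14 - 4 = 10
Determinant = 14*-4 - (-6)^2 = -92
Discriminant = (10)^2 - 4*-92 = 468.0
Eigenvalues: lambda_1 = -5.8167, lambda_2 = 15.8167
The function is not convex.

0


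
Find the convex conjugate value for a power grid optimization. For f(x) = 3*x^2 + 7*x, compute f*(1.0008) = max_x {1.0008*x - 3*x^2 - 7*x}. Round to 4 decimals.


f*(y) = sup_x {y*x - a*x^2 - b*x} = sup_x {(y-b)*x - a*x^2}
FOC: (y - b) - 2a*x = 0 => x* = (y - b)/(2a)
x* = (1.0008 - 7)/(2*3) = -0.9999
f*(1.0008) = (y-b)^2/(4a) = (1.0008 - 7)^2/(4*3)
= 35.9904/12 = 2.9992


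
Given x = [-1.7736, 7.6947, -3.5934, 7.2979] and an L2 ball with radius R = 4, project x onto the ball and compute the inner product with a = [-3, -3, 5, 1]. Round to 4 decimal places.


Step 1: Compute ||x|| (intermediates to 6 decimals).
||x|| = sqrt((-1.7736)^2 + 7.6947^2 + (-3.5934)^2 + 7.2979^2) = 11.336928
Step 2: Project.
Since ||x|| > R, scale = R/||x|| = 4/11.336928 = 0.352829, proj(x) = scale * x
proj(x) = [-0.625778, 2.714913, -1.267856, 2.574911]
Step 3: Dot product.
a^T * proj(x) = -3*(-0.625778) - 3*2.714913 + 5*(-1.267856) + 1*2.574911 = -10.0318


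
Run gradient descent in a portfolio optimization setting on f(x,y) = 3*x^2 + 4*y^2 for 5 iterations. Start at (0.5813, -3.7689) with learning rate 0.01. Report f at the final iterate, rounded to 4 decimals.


Gradient descent on f(x,y) = 3*x^2 + 4*y^2.
Starting point: (0.5813, -3.7689), alpha = 0.01
Step 1: grad_x = 2*3*0.5813 = 3.4878, grad_y = 2*4*-3.7689 = -30.1512
  x_1 = 0.5813 - 0.01*3.4878 = 0.5464
  y_1 = -3.7689 - 0.01*-30.1512 = -3.4674
Step 2: grad_x = 2*3*0.5464 = 3.2785, grad_y = 2*4*-3.4674 = -27.7391
  x_2 = 0.5464 - 0.01*3.2785 = 0.5136
  y_2 = -3.4674 - 0.01*-27.7391 = -3.19
Step 3: grad_x = 2*3*0.5136 = 3.0818, grad_y = 2*4*-3.19 = -25.52
  x_3 = 0.5136 - 0.01*3.0818 = 0.4828
  y_3 = -3.19 - 0.01*-25.52 = -2.9348
Step 4: grad_x = 2*3*0.4828 = 2.8969, grad_y = 2*4*-2.9348 = -23.4784
  x_4 = 0.4828 - 0.01*2.8969 = 0.4538
  y_4 = -2.9348 - 0.01*-23.4784 = -2.7
Step 5: grad_x = 2*3*0.4538 = 2.7231, grad_y = 2*4*-2.7 = -21.6001
  x_5 = 0.4538 - 0.01*2.7231 = 0.4266
  y_5 = -2.7 - 0.01*-21.6001 = -2.484
f(0.4266, -2.484) = 3*0.4266^2 + 4*(-2.484)^2 = 25.2273


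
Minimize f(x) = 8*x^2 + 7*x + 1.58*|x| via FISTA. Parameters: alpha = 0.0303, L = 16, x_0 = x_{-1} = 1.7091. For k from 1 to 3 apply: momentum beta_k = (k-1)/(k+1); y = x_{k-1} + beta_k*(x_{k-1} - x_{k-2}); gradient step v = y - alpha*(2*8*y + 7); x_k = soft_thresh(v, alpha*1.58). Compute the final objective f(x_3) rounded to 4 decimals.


FISTA on f(x) = 8*x^2 + 7*x + 1.58*|x|
L = 16, alpha = 0.0303
Iteration 1: beta = 0.0, y = 1.7091 + 0.0*(1.7091 - 1.7091) = 1.7091
  grad(y) = 34.3456, v = y - alpha*grad = 0.6684
  prox(v) = soft_thresh(0.6684, 0.0479) = 0.6206
Iteration 2: beta = 0.3333, y = 0.6206 + 0.3333*(0.6206 - 1.7091) = 0.2577
  grad(y) = 11.1233, v = y - alpha*grad = -0.0793
  prox(v) = soft_thresh(-0.0793, 0.0479) = -0.0315
Iteration 3: beta = 0.5, y = -0.0315 + 0.5*(-0.0315 - 0.6206) = -0.3575
  grad(y) = 1.2806, v = y - alpha*grad = -0.3963
  prox(v) = soft_thresh(-0.3963, 0.0479) = -0.3484
f(x_3) = 8*(-0.3484)^2 + 7*(-0.3484) + 1.58*|-0.3484| = -0.9173


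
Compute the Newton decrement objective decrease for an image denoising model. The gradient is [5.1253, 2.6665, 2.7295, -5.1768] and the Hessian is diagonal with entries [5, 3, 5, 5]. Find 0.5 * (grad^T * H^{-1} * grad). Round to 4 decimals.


Step 1: H is diagonal, so H^(-1) * g = [1.0251, 0.8888, 0.5459, -1.0354].
Step 2: g^T H^(-1) g = sum_i g_i^2 / H_ii
  = (5.1253)^2/5 + (2.6665)^2/3 + (2.7295)^2/5 + (-5.1768)^2/5
  = 5.2537 + 2.3701 + 1.49 + 5.3599 = 14.4737
Step 3: Objective decrease = 0.5 * g^T H^(-1) g = 7.2368


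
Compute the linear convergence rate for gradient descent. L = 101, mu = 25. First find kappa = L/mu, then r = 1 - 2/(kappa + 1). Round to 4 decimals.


Step 1: Compute the condition number.
kappa = L/mu = 101/25 = 4.04
Step 2: Compute the convergence rate.
r = 1 - 2/(kappa + 1) = 1 - 2*mu/(L + mu) = (L - mu)/(L + mu) = 76/126 = 0.6032


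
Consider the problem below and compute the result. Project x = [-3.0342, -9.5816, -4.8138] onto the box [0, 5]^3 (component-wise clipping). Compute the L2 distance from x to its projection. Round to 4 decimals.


Project each component onto [0, 5].
clip(-3.0342) = 0.0, clip(-9.5816) = 0.0, clip(-4.8138) = 0.0
Projection = [0.0, 0.0, 0.0]
Squared diffs: [9.2064, 91.8071, 23.1727]
Distance = sqrt(124.1862) = 11.1439


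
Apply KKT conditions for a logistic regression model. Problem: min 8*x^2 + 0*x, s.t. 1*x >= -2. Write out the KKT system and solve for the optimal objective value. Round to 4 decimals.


Step 1: Try lambda = 0 (constraint inactive).
Stationarity: 2*8*x + 0 = 0
x* = 0/(2*8) = 0.0
Check constraint: 1*0.0 = 0.0 >= -2 -- satisfied.
Step 2: Compute optimal value.
f(x*) = 8*0.0^2 + 0*0.0 = 0.0


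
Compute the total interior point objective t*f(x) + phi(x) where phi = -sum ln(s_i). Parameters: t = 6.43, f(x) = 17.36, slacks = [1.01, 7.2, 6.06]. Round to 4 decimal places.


Step 1: Compute log-barrier.
ln values: [0.01, 1.9741, 1.8017]
phi = -(0.01 + 1.9741 + 1.8017) = -3.7857
Step 2: Compute augmented objective.
t*f(x) = 6.43*17.36 = 111.6248
Total = 111.6248 - 3.7857 = 107.8391


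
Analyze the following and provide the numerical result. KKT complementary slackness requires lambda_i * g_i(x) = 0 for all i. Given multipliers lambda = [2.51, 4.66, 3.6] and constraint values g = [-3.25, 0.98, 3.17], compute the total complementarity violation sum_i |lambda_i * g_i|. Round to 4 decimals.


KKT complementary slackness check:
lambda_1 * g_1 = 2.51 * -3.25 = -8.1575
lambda_2 * g_2 = 4.66 * 0.98 = 4.5668
lambda_3 * g_3 = 3.6 * 3.17 = 11.412
Total violation = 8.1575 + 4.5668 + 11.412 = 24.1363


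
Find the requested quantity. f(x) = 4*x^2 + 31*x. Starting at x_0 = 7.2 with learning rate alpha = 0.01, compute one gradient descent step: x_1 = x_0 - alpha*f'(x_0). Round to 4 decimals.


We compute the gradient at x_0 and apply the update.
f'(x) = 8*x + 31
f'(7.2) = 8*7.2 + 31 = 88.6
x_1 = 7.2 - 0.01*88.6 = 6.314


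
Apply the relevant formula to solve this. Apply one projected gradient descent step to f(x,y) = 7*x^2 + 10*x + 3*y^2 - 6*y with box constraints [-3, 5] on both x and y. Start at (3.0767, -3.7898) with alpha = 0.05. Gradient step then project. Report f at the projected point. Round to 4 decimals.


Step 1: Compute gradient at (3.0767, -3.7898).
grad_x = 2*7*3.0767 + 10 = 53.0738
grad_y = 2*3*-3.7898 - 6 = -28.7388
Step 2: Gradient step.
x_raw = 3.0767 - 0.05*53.0738 = 0.423
y_raw = -3.7898 - 0.05*-28.7388 = -2.3529
Step 3: Project onto [-3, 5].
x_proj = clip(0.423) = 0.423
y_proj = clip(-2.3529) = -2.3529
Step 4: Evaluate f.
f(0.423, -2.3529) = 36.2077


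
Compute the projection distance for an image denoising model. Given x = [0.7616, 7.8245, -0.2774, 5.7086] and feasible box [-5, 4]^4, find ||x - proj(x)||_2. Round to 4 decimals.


Project each component onto [-5, 4].
clip(0.7616) = 0.7616, clip(7.8245) = 4.0, clip(-0.2774) = -0.2774, clip(5.7086) = 4.0
Projection = [0.7616, 4.0, -0.2774, 4.0]
Squared diffs: [0.0, 14.6268, 0.0, 2.9193]
Distance = sqrt(17.5461) = 4.1888


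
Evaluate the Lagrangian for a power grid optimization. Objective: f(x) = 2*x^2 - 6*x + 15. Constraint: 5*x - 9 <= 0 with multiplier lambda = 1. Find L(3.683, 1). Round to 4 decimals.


Step 1: Evaluate f(x).
f(3.683) = 2*3.683^2 - 6*3.683 + 15 = 20.031
Step 2: Evaluate g(x).
g(3.683) = 5*3.683 - 9 = 9.415
Step 3: Compute Lagrangian.
L = 20.031 + 1*9.415 = 29.446


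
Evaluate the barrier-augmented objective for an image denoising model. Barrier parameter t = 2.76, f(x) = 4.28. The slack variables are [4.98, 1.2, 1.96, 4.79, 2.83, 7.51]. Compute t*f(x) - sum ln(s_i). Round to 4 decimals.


Step 1: Compute log-barrier.
ln values: [1.6054, 0.1823, 0.6729, 1.5665, 1.0403, 2.0162]
phi = -(1.6054 + 0.1823 + 0.6729 + 1.5665 + 1.0403 + 2.0162) = -7.0837
Step 2: Compute augmented objective.
t*f(x) = 2.76*4.28 = 11.8128
Total = 11.8128 - 7.0837 = 4.7291


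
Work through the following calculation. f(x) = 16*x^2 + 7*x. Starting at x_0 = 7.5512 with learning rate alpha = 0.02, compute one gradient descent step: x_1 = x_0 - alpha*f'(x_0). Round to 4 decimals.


We compute the gradient at x_0 and apply the update.
f'(x) = 32*x + 7
f'(7.5512) = 32*7.5512 + 7 = 248.6384
x_1 = 7.5512 - 0.02*248.6384 = 2.5784


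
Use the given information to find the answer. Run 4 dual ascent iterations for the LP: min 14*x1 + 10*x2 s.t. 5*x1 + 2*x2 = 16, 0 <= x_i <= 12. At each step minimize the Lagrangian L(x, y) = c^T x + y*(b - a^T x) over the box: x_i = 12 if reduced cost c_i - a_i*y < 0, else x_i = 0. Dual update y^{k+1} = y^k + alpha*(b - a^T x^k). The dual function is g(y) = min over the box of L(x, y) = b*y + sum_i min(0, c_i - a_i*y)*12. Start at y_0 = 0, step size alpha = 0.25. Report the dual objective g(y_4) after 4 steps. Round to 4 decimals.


Dual ascent for LP: min 14*x1 + 10*x2, 5*x1 + 2*x2 = 16, 0 <= x_i <= 12
Step 1: y^k = 0.0, reduced costs: (14.0, 10.0)
  x^k = (0.0, 0.0), subgradient = b - a^T x = 16.0
  y^{k+1} = 0.0 + 0.25*16.0 = 4.0
Step 2: y^k = 4.0, reduced costs: (-6.0, 2.0)
  x^k = (12.0, 0.0), subgradient = b - a^T x = -44.0
  y^{k+1} = 4.0 + 0.25*-44.0 = -7.0
Step 3: y^k = -7.0, reduced costs: (49.0, 24.0)
  x^k = (0.0, 0.0), subgradient = b - a^T x = 16.0
  y^{k+1} = -7.0 + 0.25*16.0 = -3.0
Step 4: y^k = -3.0, reduced costs: (29.0, 16.0)
  x^k = (0.0, 0.0), subgradient = b - a^T x = 16.0
  y^{k+1} = -3.0 + 0.25*16.0 = 1.0
Dual objective at y_4 = 1.0: reduced costs (9.0, 8.0), box minimizer x = (0.0, 0.0)
g(y_4) = b*y + (c1 - a1*y)*x1 + (c2 - a2*y)*x2 = 16*1.0 + 9.0*0.0 + 8.0*0.0 = 16.0 + 0.0 + 0.0 = 16.0


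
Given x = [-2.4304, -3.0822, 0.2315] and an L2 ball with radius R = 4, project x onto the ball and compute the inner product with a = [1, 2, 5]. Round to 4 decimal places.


Step 1: Compute ||x|| (intermediates to 6 decimals).
||x|| = sqrt((-2.4304)^2 + (-3.0822)^2 + 0.2315^2) = 3.931971
Step 2: Project.
Since ||x|| <= R, proj = x (no scaling needed).
proj(x) = [-2.4304, -3.0822, 0.2315]
Step 3: Dot product.
a^T * proj(x) = 1*(-2.4304) + 2*(-3.0822) + 5*0.2315 = -7.4373


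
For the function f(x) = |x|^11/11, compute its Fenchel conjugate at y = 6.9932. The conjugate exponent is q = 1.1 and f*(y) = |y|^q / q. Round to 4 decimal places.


The conjugate exponent q satisfies 1/p + 1/q = 1.
p = 11, so q = 11/(11 - 1) = 1.1
|y|^q = 6.9932^1.1 = 8.4946
f*(6.9932) = 8.4946 / 1.1 = 7.7224


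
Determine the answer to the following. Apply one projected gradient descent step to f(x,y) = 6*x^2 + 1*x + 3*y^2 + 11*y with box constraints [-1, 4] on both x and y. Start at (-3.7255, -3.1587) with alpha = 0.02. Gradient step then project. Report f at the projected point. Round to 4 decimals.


Step 1: Compute gradient at (-3.7255, -3.1587).
grad_x = 2*6*-3.7255 + 1 = -43.706
grad_y = 2*3*-3.1587 + 11 = -7.9522
Step 2: Gradient step.
x_raw = -3.7255 - 0.02*-43.706 = -2.8514
y_raw = -3.1587 - 0.02*-7.9522 = -2.9997
Step 3: Project onto [-1, 4].
x_proj = clip(-2.8514) = -1.0
y_proj = clip(-2.9997) = -1.0
Step 4: Evaluate f.
f(-1.0, -1.0) = -3.0


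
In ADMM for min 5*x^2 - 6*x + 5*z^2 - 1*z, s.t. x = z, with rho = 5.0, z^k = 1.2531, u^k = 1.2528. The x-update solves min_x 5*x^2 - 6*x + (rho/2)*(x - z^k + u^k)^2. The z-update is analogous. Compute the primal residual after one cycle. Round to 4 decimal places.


ADMM iteration with rho = 5.0, z^k = 1.2531, u^k = 1.2528
Step 1: x-update.
Minimize 5*x^2 - 6*x + (5.0/2)*(x - 1.2531 + 1.2528)^2
FOC: (2*5 + 5.0)*x = 6 + 5.0*(1.2531 - 1.2528)
x^{k+1} = 0.4001
Step 2: z-update.
Minimize 5*z^2 - 1*z + (5.0/2)*(0.4001 - z + 1.2528)^2
FOC: (2*5 + 5.0)*z = 1 + 5.0*(0.4001 + 1.2528)
z^{k+1} = 0.6176
Step 3: u-update.
u^{k+1} = 1.2528 + 0.4001 - 0.6176 = 1.0353
Step 4: Primal residual = |0.4001 - 0.6176| = 0.2175


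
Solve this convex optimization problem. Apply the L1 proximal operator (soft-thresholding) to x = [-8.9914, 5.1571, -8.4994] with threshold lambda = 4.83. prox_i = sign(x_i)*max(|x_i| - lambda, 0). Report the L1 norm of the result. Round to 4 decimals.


Soft-thresholding with lambda = 4.83:
prox(-8.9914) = sign(-8.9914)*max(|-8.9914| - 4.83, 0) = -4.1614
prox(5.1571) = sign(5.1571)*max(|5.1571| - 4.83, 0) = 0.3271
prox(-8.4994) = sign(-8.4994)*max(|-8.4994| - 4.83, 0) = -3.6694
prox(x) = [-4.1614, 0.3271, -3.6694]
||prox(x)||_1 = 4.1614 + 0.3271 + 3.6694 = 8.1579


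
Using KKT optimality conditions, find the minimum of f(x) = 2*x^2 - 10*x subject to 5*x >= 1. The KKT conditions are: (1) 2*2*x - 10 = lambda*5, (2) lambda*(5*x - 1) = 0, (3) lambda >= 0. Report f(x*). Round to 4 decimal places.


Step 1: Try lambda = 0 (constraint inactive).
Stationarity: 2*2*x - 10 = 0
x* = 10/(2*2) = 2.5
Check constraint: 5*2.5 = 12.5 >= 1 -- satisfied.
Step 2: Compute optimal value.
f(x*) = 2*2.5^2 - 10*2.5 = -12.5


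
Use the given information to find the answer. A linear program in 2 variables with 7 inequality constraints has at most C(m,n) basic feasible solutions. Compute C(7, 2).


Each vertex corresponds to some choice of n active constraints out of m, so the number of vertices is at most C(m, n) = m! / (n!(m-n)!).
m = 7, n = 2
Numerator: 7 * 6
Denominator: 2! = 2
C(7, 2) = 21


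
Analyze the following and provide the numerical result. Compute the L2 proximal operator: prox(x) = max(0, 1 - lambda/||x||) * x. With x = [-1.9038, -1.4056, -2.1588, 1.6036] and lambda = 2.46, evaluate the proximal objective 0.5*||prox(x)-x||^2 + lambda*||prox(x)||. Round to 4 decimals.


Step 1: Compute ||x||.
||x|| = 3.5822
Step 2: Compute scaling factor.
scale = max(0, 1 - 2.46/3.5822) = 0.3133
Step 3: prox(x) = [-0.5964, -0.4403, -0.6763, 0.5024]
||prox(x)|| = 1.1222
Step 4: Proximal objective.
0.5*||prox-x||^2 = 3.0258
lambda*||prox|| = 2.7606
Total = 5.7864


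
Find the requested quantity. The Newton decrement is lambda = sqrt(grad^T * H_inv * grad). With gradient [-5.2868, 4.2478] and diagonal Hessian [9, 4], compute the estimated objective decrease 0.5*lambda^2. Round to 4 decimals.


Step 1: H is diagonal, so H^(-1) * g = [-0.5874, 1.062].
Step 2: g^T H^(-1) g = sum_i g_i^2 / H_ii
  = (-5.2868)^2/9 + (4.2478)^2/4
  = 3.1056 + 4.511 = 7.6165
Step 3: Objective decrease = 0.5 * g^T H^(-1) g = 3.8083


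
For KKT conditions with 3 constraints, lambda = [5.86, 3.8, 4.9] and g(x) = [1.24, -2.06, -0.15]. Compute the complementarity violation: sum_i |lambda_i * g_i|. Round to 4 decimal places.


KKT complementary slackness check:
lambda_1 * g_1 = 5.86 * 1.24 = 7.2664
lambda_2 * g_2 = 3.8 * -2.06 = -7.828
lambda_3 * g_3 = 4.9 * -0.15 = -0.735
Total violation = 7.2664 + 7.828 + 0.735 = 15.8294


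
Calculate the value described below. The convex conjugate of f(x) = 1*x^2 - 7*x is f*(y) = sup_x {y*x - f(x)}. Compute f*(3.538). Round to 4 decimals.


f*(y) = sup_x {y*x - a*x^2 - b*x} = sup_x {(y-b)*x - a*x^2}
FOC: (y - b) - 2a*x = 0 => x* = (y - b)/(2a)
x* = (3.538 + 7)/(2*1) = 5.269
f*(3.538) = (y-b)^2/(4a) = (3.538 + 7)^2/(4*1)
= 111.0494/4 = 27.7624


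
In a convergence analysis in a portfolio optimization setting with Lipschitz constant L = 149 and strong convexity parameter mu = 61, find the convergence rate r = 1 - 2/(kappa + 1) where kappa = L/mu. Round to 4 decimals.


Step 1: Compute the condition number.
kappa = L/mu = 149/61 = 2.4426
Step 2: Compute the convergence rate.
r = 1 - 2/(kappa + 1) = 1 - 2*mu/(L + mu) = (L - mu)/(L + mu) = 88/210 = 0.419


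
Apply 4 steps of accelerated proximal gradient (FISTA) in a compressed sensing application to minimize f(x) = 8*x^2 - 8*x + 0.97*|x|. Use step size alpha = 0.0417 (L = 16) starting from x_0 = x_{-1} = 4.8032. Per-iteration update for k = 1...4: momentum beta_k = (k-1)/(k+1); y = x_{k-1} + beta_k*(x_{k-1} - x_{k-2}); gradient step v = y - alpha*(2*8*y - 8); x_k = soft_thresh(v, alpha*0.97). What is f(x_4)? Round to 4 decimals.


FISTA on f(x) = 8*x^2 - 8*x + 0.97*|x|
L = 16, alpha = 0.0417
Iteration 1: beta = 0.0, y = 4.8032 + 0.0*(4.8032 - 4.8032) = 4.8032
  grad(y) = 68.8512, v = y - alpha*grad = 1.9321
  prox(v) = soft_thresh(1.9321, 0.0404) = 1.8917
Iteration 2: beta = 0.3333, y = 1.8917 + 0.3333*(1.8917 - 4.8032) = 0.9211
  grad(y) = 6.7383, v = y - alpha*grad = 0.6402
  prox(v) = soft_thresh(0.6402, 0.0404) = 0.5997
Iteration 3: beta = 0.5, y = 0.5997 + 0.5*(0.5997 - 1.8917) = -0.0463
  grad(y) = -8.7403, v = y - alpha*grad = 0.3182
  prox(v) = soft_thresh(0.3182, 0.0404) = 0.2778
Iteration 4: beta = 0.6, y = 0.2778 + 0.6*(0.2778 - 0.5997) = 0.0846
  grad(y) = -6.6467, v = y - alpha*grad = 0.3617
  prox(v) = soft_thresh(0.3617, 0.0404) = 0.3213
f(x_4) = 8*0.3213^2 - 8*0.3213 + 0.97*|0.3213| = -1.4329


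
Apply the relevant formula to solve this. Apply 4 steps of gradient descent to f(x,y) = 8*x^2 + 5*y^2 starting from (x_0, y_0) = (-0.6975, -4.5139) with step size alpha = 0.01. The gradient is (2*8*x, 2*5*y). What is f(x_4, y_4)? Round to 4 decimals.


Gradient descent on f(x,y) = 8*x^2 + 5*y^2.
Starting point: (-0.6975, -4.5139), alpha = 0.01
Step 1: grad_x = 2*8*-0.6975 = -11.16, grad_y = 2*5*-4.5139 = -45.139
  x_1 = -0.6975 - 0.01*-11.16 = -0.5859
  y_1 = -4.5139 - 0.01*-45.139 = -4.0625
Step 2: grad_x = 2*8*-0.5859 = -9.3744, grad_y = 2*5*-4.0625 = -40.6251
  x_2 = -0.5859 - 0.01*-9.3744 = -0.4922
  y_2 = -4.0625 - 0.01*-40.6251 = -3.6563
Step 3: grad_x = 2*8*-0.4922 = -7.8745, grad_y = 2*5*-3.6563 = -36.5626
  x_3 = -0.4922 - 0.01*-7.8745 = -0.4134
  y_3 = -3.6563 - 0.01*-36.5626 = -3.2906
Step 4: grad_x = 2*8*-0.4134 = -6.6146, grad_y = 2*5*-3.2906 = -32.9063
  x_4 = -0.4134 - 0.01*-6.6146 = -0.3473
  y_4 = -3.2906 - 0.01*-32.9063 = -2.9616
f(-0.3473, -2.9616) = 8*(-0.3473)^2 + 5*(-2.9616)^2 = 44.8192


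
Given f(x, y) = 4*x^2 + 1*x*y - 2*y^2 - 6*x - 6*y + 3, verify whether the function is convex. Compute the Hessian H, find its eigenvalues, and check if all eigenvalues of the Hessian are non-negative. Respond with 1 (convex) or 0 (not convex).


The Hessian of f(x,y) = 4*x^2 + 1*x*y - 2*y^2 - 6*x - 6*y + 3 is:
H = [[8, 1], [1, -4]]
Trace = 8 - 4 = 4
Determinant = 8*-4 - (1)^2 = -33
Discriminant = (4)^2 - 4*-33 = 148.0
Eigenvalues: lambda_1 = -4.0828, lambda_2 = 8.0828
The function is not convex.

0


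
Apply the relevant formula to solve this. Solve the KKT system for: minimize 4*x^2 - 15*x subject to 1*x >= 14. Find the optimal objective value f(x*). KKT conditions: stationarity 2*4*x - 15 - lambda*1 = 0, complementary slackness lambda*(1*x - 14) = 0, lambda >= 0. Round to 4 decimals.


Step 1: Try lambda = 0 (constraint inactive).
x_unc = 15/(2*4) = 1.875
Check: 1*1.875 = 1.875 < 14 -- violated!
Step 2: Constraint must be active: 1*x = 14
x* = 14/1 = 14.0
lambda = (2*4*14.0 - 15)/1 = 97.0
Step 3: Compute optimal value.
f(x*) = 4*14.0^2 - 15*14.0 = 574.0


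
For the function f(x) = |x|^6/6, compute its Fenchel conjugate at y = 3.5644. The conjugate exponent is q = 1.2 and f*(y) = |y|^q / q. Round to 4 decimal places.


The conjugate exponent q satisfies 1/p + 1/q = 1.
p = 6, so q = 6/(6 - 1) = 1.2
|y|^q = 3.5644^1.2 = 4.596
f*(3.5644) = 4.596 / 1.2 = 3.83


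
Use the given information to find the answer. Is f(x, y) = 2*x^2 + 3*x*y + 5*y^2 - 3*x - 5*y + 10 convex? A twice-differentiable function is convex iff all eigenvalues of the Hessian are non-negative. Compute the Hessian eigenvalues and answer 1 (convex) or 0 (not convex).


The Hessian of f(x,y) = 2*x^2 + 3*x*y + 5*y^2 - 3*x - 5*y + 10 is:
H = [[4, 3], [3, 10]]
Trace = 4 + 10 = 14
Determinant = 4*10 - (3)^2 = 31
Discriminant = (14)^2 - 4*31 = 72.0
Eigenvalues: lambda_1 = 2.7574, lambda_2 = 11.2426
The function is convex.

1


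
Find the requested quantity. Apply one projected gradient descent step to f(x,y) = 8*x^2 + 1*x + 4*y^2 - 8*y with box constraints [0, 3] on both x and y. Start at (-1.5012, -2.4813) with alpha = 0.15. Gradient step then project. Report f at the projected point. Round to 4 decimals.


Step 1: Compute gradient at (-1.5012, -2.4813).
grad_x = 2*8*-1.5012 + 1 = -23.0192
grad_y = 2*4*-2.4813 - 8 = -27.8504
Step 2: Gradient step.
x_raw = -1.5012 - 0.15*-23.0192 = 1.9517
y_raw = -2.4813 - 0.15*-27.8504 = 1.6963
Step 3: Project onto [0, 3].
x_proj = clip(1.9517) = 1.9517
y_proj = clip(1.6963) = 1.6963
Step 4: Evaluate f.
f(1.9517, 1.6963) = 30.3632


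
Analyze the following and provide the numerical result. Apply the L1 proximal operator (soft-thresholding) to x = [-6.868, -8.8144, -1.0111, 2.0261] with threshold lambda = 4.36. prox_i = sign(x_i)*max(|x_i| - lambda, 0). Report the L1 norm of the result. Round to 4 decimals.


Soft-thresholding with lambda = 4.36:
prox(-6.868) = sign(-6.868)*max(|-6.868| - 4.36, 0) = -2.508
prox(-8.8144) = sign(-8.8144)*max(|-8.8144| - 4.36, 0) = -4.4544
prox(-1.0111) = sign(-1.0111)*max(|-1.0111| - 4.36, 0) = 0.0
prox(2.0261) = sign(2.0261)*max(|2.0261| - 4.36, 0) = 0.0
prox(x) = [-2.508, -4.4544, 0.0, 0.0]
||prox(x)||_1 = 2.508 + 4.4544 + 0.0 + 0.0 = 6.9624


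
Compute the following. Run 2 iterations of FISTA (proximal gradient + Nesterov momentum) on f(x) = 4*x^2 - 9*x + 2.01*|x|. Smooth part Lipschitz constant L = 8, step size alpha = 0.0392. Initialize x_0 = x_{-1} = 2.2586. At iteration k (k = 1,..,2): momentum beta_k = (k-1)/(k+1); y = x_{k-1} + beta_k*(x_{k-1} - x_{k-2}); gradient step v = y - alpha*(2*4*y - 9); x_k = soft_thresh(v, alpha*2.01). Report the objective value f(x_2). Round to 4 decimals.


FISTA on f(x) = 4*x^2 - 9*x + 2.01*|x|
L = 8, alpha = 0.0392
Iteration 1: beta = 0.0, y = 2.2586 + 0.0*(2.2586 - 2.2586) = 2.2586
  grad(y) = 9.0688, v = y - alpha*grad = 1.9031
  prox(v) = soft_thresh(1.9031, 0.0788) = 1.8243
Iteration 2: beta = 0.3333, y = 1.8243 + 0.3333*(1.8243 - 2.2586) = 1.6795
  grad(y) = 4.4364, v = y - alpha*grad = 1.5056
  prox(v) = soft_thresh(1.5056, 0.0788) = 1.4268
f(x_2) = 4*1.4268^2 - 9*1.4268 + 2.01*|1.4268| = -1.8301


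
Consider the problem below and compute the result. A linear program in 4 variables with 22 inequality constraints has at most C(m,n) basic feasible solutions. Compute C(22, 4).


Each vertex corresponds to some choice of n active constraints out of m, so the number of vertices is at most C(m, n) = m! / (n!(m-n)!).
m = 22, n = 4
Numerator: 22 * 21 * 20 * 19
Denominator: 4! = 24
C(22, 4) = 7315


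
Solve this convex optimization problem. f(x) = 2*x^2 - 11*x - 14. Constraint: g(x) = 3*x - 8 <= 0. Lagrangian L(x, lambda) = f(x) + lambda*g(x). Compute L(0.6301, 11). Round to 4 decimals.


Step 1: Evaluate f(x).
f(0.6301) = 2*0.6301^2 - 11*0.6301 - 14 = -20.137
Step 2: Evaluate g(x).
g(0.6301) = 3*0.6301 - 8 = -6.1097
Step 3: Compute Lagrangian.
L = -20.137 + 11*-6.1097 = -87.3437


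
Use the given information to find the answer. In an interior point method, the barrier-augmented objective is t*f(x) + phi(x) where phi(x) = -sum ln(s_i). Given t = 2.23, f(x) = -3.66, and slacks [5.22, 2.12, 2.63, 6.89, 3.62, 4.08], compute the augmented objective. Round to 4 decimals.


Step 1: Compute log-barrier.
ln values: [1.6525, 0.7514, 0.967, 1.9301, 1.2865, 1.4061]
phi = -(1.6525 + 0.7514 + 0.967 + 1.9301 + 1.2865 + 1.4061) = -7.9935
Step 2: Compute augmented objective.
t*f(x) = 2.23*-3.66 = -8.1618
Total = -8.1618 - 7.9935 = -16.1553


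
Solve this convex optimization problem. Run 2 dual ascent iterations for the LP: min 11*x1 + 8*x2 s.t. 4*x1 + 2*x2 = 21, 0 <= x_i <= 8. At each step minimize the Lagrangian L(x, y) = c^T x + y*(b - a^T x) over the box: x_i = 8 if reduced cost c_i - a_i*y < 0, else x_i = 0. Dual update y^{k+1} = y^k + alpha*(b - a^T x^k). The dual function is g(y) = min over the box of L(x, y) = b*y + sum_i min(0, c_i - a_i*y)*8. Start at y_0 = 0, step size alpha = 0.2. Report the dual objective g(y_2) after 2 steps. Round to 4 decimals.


Dual ascent for LP: min 11*x1 + 8*x2, 4*x1 + 2*x2 = 21, 0 <= x_i <= 8
Step 1: y^k = 0.0, reduced costs: (11.0, 8.0)
  x^k = (0.0, 0.0), subgradient = b - a^T x = 21.0
  y^{k+1} = 0.0 + 0.2*21.0 = 4.2
Step 2: y^k = 4.2, reduced costs: (-5.8, -0.4)
  x^k = (8.0, 8.0), subgradient = b - a^T x = -27.0
  y^{k+1} = 4.2 + 0.2*-27.0 = -1.2
Dual objective at y_2 = -1.2: reduced costs (15.8, 10.4), box minimizer x = (0.0, 0.0)
g(y_2) = b*y + (c1 - a1*y)*x1 + (c2 - a2*y)*x2 = 21*(-1.2) + 15.8*0.0 + 10.4*0.0 = -25.2 + 0.0 + 0.0 = -25.2


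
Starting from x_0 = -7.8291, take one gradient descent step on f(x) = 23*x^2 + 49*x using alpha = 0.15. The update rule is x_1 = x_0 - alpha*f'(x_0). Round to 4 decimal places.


We compute the gradient at x_0 and apply the update.
f'(x) = 46*x + 49
f'(-7.8291) = 46*-7.8291 + 49 = -311.1386
x_1 = -7.8291 - 0.15*-311.1386 = 38.8417


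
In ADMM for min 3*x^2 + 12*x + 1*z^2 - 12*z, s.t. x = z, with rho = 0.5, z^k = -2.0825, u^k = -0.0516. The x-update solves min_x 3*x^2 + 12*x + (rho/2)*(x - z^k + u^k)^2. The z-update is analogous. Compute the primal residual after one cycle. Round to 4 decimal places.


ADMM iteration with rho = 0.5, z^k = -2.0825, u^k = -0.0516
Step 1: x-update.
Minimize 3*x^2 + 12*x + (0.5/2)*(x + 2.0825 - 0.0516)^2
FOC: (2*3 + 0.5)*x = -12 + 0.5*(-2.0825 + 0.0516)
x^{k+1} = -2.0024
Step 2: z-update.
Minimize 1*z^2 - 12*z + (0.5/2)*(-2.0024 - z - 0.0516)^2
FOC: (2*1 + 0.5)*z = 12 + 0.5*(-2.0024 - 0.0516)
z^{k+1} = 4.3892
Step 3: u-update.
u^{k+1} = -0.0516 - 2.0024 - 4.3892 = -6.4432
Step 4: Primal residual = |-2.0024 - 4.3892| = 6.3916


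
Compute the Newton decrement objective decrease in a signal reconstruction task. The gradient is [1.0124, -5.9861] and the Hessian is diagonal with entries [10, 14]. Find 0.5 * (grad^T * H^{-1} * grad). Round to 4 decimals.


Step 1: H is diagonal, so H^(-1) * g = [0.1012, -0.4276].
Step 2: g^T H^(-1) g = sum_i g_i^2 / H_ii
  = (1.0124)^2/10 + (-5.9861)^2/14
  = 0.1025 + 2.5595 = 2.662
Step 3: Objective decrease = 0.5 * g^T H^(-1) g = 1.331


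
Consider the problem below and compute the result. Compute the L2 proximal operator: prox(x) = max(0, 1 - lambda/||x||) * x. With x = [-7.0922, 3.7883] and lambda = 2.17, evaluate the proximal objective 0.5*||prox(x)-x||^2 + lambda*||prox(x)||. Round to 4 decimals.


Step 1: Compute ||x||.
||x|| = 8.0406
Step 2: Compute scaling factor.
scale = max(0, 1 - 2.17/8.0406) = 0.7301
Step 3: prox(x) = [-5.1781, 2.7659]
||prox(x)|| = 5.8706
Step 4: Proximal objective.
0.5*||prox-x||^2 = 2.3545
lambda*||prox|| = 12.7392
Total = 15.0936


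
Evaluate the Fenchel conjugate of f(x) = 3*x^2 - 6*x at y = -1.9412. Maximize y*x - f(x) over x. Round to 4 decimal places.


f*(y) = sup_x {y*x - a*x^2 - b*x} = sup_x {(y-b)*x - a*x^2}
FOC: (y - b) - 2a*x = 0 => x* = (y - b)/(2a)
x* = (-1.9412 + 6)/(2*3) = 0.6765
f*(-1.9412) = (y-b)^2/(4a) = (-1.9412 + 6)^2/(4*3)
= 16.4739/12 = 1.3728


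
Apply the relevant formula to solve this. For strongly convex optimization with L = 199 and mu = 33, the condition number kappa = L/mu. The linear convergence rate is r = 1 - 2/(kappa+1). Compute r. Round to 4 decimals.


Step 1: Compute the condition number.
kappa = L/mu = 199/33 = 6.0303
Step 2: Compute the convergence rate.
r = 1 - 2/(kappa + 1) = 1 - 2*mu/(L + mu) = (L - mu)/(L + mu) = 166/232 = 0.7155


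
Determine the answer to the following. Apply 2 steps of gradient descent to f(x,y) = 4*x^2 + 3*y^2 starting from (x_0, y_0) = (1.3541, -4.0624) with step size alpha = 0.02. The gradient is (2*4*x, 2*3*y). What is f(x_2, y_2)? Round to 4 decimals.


Gradient descent on f(x,y) = 4*x^2 + 3*y^2.
Starting point: (1.3541, -4.0624), alpha = 0.02
Step 1: grad_x = 2*4*1.3541 = 10.8328, grad_y = 2*3*-4.0624 = -24.3744
  x_1 = 1.3541 - 0.02*10.8328 = 1.1374
  y_1 = -4.0624 - 0.02*-24.3744 = -3.5749
Step 2: grad_x = 2*4*1.1374 = 9.0996, grad_y = 2*3*-3.5749 = -21.4495
  x_2 = 1.1374 - 0.02*9.0996 = 0.9555
  y_2 = -3.5749 - 0.02*-21.4495 = -3.1459
f(0.9555, -3.1459) = 4*0.9555^2 + 3*(-3.1459)^2 = 33.342


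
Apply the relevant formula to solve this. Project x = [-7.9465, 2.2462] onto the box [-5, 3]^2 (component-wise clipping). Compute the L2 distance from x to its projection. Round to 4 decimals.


Project each component onto [-5, 3].
clip(-7.9465) = -5.0, clip(2.2462) = 2.2462
Projection = [-5.0, 2.2462]
Squared diffs: [8.6819, 0.0]
Distance = sqrt(8.6819) = 2.9465


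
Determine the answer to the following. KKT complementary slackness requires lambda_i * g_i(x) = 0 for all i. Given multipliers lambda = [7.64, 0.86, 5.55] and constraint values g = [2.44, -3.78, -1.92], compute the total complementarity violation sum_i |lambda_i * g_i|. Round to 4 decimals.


KKT complementary slackness check:
lambda_1 * g_1 = 7.64 * 2.44 = 18.6416
lambda_2 * g_2 = 0.86 * -3.78 = -3.2508
lambda_3 * g_3 = 5.55 * -1.92 = -10.656
Total violation = 18.6416 + 3.2508 + 10.656 = 32.5484


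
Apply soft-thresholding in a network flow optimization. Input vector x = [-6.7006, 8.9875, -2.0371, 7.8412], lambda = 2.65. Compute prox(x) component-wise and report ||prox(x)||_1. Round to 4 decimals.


Soft-thresholding with lambda = 2.65:
prox(-6.7006) = sign(-6.7006)*max(|-6.7006| - 2.65, 0) = -4.0506
prox(8.9875) = sign(8.9875)*max(|8.9875| - 2.65, 0) = 6.3375
prox(-2.0371) = sign(-2.0371)*max(|-2.0371| - 2.65, 0) = 0.0
prox(7.8412) = sign(7.8412)*max(|7.8412| - 2.65, 0) = 5.1912
prox(x) = [-4.0506, 6.3375, 0.0, 5.1912]
||prox(x)||_1 = 4.0506 + 6.3375 + 0.0 + 5.1912 = 15.5793


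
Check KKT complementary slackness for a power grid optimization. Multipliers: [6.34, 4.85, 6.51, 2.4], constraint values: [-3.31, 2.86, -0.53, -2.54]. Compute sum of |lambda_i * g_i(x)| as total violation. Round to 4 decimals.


KKT complementary slackness check:
lambda_1 * g_1 = 6.34 * -3.31 = -20.9854
lambda_2 * g_2 = 4.85 * 2.86 = 13.871
lambda_3 * g_3 = 6.51 * -0.53 = -3.4503
lambda_4 * g_4 = 2.4 * -2.54 = -6.096
Total violation = 20.9854 + 13.871 + 3.4503 + 6.096 = 44.4027


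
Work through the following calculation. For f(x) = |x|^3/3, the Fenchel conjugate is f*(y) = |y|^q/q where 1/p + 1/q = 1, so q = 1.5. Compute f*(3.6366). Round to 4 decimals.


The conjugate exponent q satisfies 1/p + 1/q = 1.
p = 3, so q = 3/(3 - 1) = 1.5
|y|^q = 3.6366^1.5 = 6.9349
f*(3.6366) = 6.9349 / 1.5 = 4.6233


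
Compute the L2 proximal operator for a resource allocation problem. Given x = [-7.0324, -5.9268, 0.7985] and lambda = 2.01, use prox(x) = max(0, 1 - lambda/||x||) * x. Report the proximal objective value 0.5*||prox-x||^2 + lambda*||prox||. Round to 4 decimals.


Step 1: Compute ||x||.
||x|| = 9.2314
Step 2: Compute scaling factor.
scale = max(0, 1 - 2.01/9.2314) = 0.7823
Step 3: prox(x) = [-5.5012, -4.6363, 0.6246]
||prox(x)|| = 7.2214
Step 4: Proximal objective.
0.5*||prox-x||^2 = 2.0201
lambda*||prox|| = 14.515
Total = 16.5351


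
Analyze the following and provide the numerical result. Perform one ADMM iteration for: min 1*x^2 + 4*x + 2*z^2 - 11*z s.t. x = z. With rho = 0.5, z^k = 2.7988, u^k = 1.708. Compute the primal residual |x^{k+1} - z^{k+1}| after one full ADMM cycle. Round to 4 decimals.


ADMM iteration with rho = 0.5, z^k = 2.7988, u^k = 1.708
Step 1: x-update.
Minimize 1*x^2 + 4*x + (0.5/2)*(x - 2.7988 + 1.708)^2
FOC: (2*1 + 0.5)*x = -4 + 0.5*(2.7988 - 1.708)
x^{k+1} = -1.3818
Step 2: z-update.
Minimize 2*z^2 - 11*z + (0.5/2)*(-1.3818 - z + 1.708)^2
FOC: (2*2 + 0.5)*z = 11 + 0.5*(-1.3818 + 1.708)
z^{k+1} = 2.4807
Step 3: u-update.
u^{k+1} = 1.708 - 1.3818 - 2.4807 = -2.1545
Step 4: Primal residual = |-1.3818 - 2.4807| = 3.8625


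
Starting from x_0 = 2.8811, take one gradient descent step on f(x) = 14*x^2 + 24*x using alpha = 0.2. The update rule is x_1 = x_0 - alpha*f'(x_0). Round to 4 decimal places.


We compute the gradient at x_0 and apply the update.
f'(x) = 28*x + 24
f'(2.8811) = 28*2.8811 + 24 = 104.6708
x_1 = 2.8811 - 0.2*104.6708 = -18.0531


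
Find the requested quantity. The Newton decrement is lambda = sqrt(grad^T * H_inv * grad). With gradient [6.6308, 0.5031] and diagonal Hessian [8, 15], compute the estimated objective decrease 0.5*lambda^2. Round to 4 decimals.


Step 1: H is diagonal, so H^(-1) * g = [0.8289, 0.0335].
Step 2: g^T H^(-1) g = sum_i g_i^2 / H_ii
  = (6.6308)^2/8 + (0.5031)^2/15
  = 5.4959 + 0.0169 = 5.5128
Step 3: Objective decrease = 0.5 * g^T H^(-1) g = 2.7564


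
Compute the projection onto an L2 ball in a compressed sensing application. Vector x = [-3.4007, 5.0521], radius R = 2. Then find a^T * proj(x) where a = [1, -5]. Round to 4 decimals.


Step 1: Compute ||x|| (intermediates to 6 decimals).
||x|| = sqrt((-3.4007)^2 + 5.0521^2) = 6.090031
Step 2: Project.
Since ||x|| > R, scale = R/||x|| = 2/6.090031 = 0.328406, proj(x) = scale * x
proj(x) = [-1.11681, 1.65914]
Step 3: Dot product.
a^T * proj(x) = 1*(-1.11681) - 5*1.65914 = -9.4125


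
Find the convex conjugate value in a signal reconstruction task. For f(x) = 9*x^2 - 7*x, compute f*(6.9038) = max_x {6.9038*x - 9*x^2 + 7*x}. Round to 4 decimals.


f*(y) = sup_x {y*x - a*x^2 - b*x} = sup_x {(y-b)*x - a*x^2}
FOC: (y - b) - 2a*x = 0 => x* = (y - b)/(2a)
x* = (6.9038 + 7)/(2*9) = 0.7724
f*(6.9038) = (y-b)^2/(4a) = (6.9038 + 7)^2/(4*9)
= 193.3157/36 = 5.3699


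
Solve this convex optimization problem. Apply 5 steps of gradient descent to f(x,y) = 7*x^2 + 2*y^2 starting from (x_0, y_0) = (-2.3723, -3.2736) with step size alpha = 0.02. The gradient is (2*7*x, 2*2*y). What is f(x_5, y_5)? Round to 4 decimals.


Gradient descent on f(x,y) = 7*x^2 + 2*y^2.
Starting point: (-2.3723, -3.2736), alpha = 0.02
Step 1: grad_x = 2*7*-2.3723 = -33.2122, grad_y = 2*2*-3.2736 = -13.0944
  x_1 = -2.3723 - 0.02*-33.2122 = -1.7081
  y_1 = -3.2736 - 0.02*-13.0944 = -3.0117
Step 2: grad_x = 2*7*-1.7081 = -23.9128, grad_y = 2*2*-3.0117 = -12.0468
  x_2 = -1.7081 - 0.02*-23.9128 = -1.2298
  y_2 = -3.0117 - 0.02*-12.0468 = -2.7708
Step 3: grad_x = 2*7*-1.2298 = -17.2172, grad_y = 2*2*-2.7708 = -11.0831
  x_3 = -1.2298 - 0.02*-17.2172 = -0.8855
  y_3 = -2.7708 - 0.02*-11.0831 = -2.5491
Step 4: grad_x = 2*7*-0.8855 = -12.3964, grad_y = 2*2*-2.5491 = -10.1965
  x_4 = -0.8855 - 0.02*-12.3964 = -0.6375
  y_4 = -2.5491 - 0.02*-10.1965 = -2.3452
Step 5: grad_x = 2*7*-0.6375 = -8.9254, grad_y = 2*2*-2.3452 = -9.3807
  x_5 = -0.6375 - 0.02*-8.9254 = -0.459
  y_5 = -2.3452 - 0.02*-9.3807 = -2.1576
f(-0.459, -2.1576) = 7*(-0.459)^2 + 2*(-2.1576)^2 = 10.7851


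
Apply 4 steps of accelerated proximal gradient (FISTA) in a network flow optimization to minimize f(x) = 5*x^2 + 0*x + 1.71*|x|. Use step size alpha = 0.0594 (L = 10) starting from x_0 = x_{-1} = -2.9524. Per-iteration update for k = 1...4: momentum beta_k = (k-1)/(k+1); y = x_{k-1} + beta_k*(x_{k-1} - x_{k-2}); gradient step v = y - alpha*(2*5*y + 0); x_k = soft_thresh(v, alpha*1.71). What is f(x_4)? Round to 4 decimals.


FISTA on f(x) = 5*x^2 + 0*x + 1.71*|x|
L = 10, alpha = 0.0594
Iteration 1: beta = 0.0, y = -2.9524 + 0.0*(-2.9524 + 2.9524) = -2.9524
  grad(y) = -29.524, v = y - alpha*grad = -1.1987
  prox(v) = soft_thresh(-1.1987, 0.1016) = -1.0971
Iteration 2: beta = 0.3333, y = -1.0971 + 0.3333*(-1.0971 + 2.9524) = -0.4787
  grad(y) = -4.7867, v = y - alpha*grad = -0.1943
  prox(v) = soft_thresh(-0.1943, 0.1016) = -0.0928
Iteration 3: beta = 0.5, y = -0.0928 + 0.5*(-0.0928 + 1.0971) = 0.4094
  grad(y) = 4.094, v = y - alpha*grad = 0.1662
  prox(v) = soft_thresh(0.1662, 0.1016) = 0.0646
Iteration 4: beta = 0.6, y = 0.0646 + 0.6*(0.0646 + 0.0928) = 0.1591
  grad(y) = 1.5909, v = y - alpha*grad = 0.0646
  prox(v) = soft_thresh(0.0646, 0.1016) = 0.0
f(x_4) = 5*0.0^2 + 0*0.0 + 1.71*|0.0| = 0.0


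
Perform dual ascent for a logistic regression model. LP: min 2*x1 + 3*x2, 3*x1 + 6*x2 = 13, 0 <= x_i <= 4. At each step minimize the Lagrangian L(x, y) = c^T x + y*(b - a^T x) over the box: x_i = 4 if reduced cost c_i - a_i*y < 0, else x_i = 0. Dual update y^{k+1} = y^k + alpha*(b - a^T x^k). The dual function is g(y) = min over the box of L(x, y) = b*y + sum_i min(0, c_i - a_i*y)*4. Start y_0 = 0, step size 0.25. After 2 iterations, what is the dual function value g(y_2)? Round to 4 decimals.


Dual ascent for LP: min 2*x1 + 3*x2, 3*x1 + 6*x2 = 13, 0 <= x_i <= 4
Step 1: y^k = 0.0, reduced costs: (2.0, 3.0)
  x^k = (0.0, 0.0), subgradient = b - a^T x = 13.0
  y^{k+1} = 0.0 + 0.25*13.0 = 3.25
Step 2: y^k = 3.25, reduced costs: (-7.75, -16.5)
  x^k = (4.0, 4.0), subgradient = b - a^T x = -23.0
  y^{k+1} = 3.25 + 0.25*-23.0 = -2.5
Dual objective at y_2 = -2.5: reduced costs (9.5, 18.0), box minimizer x = (0.0, 0.0)
g(y_2) = b*y + (c1 - a1*y)*x1 + (c2 - a2*y)*x2 = 13*(-2.5) + 9.5*0.0 + 18.0*0.0 = -32.5 + 0.0 + 0.0 = -32.5


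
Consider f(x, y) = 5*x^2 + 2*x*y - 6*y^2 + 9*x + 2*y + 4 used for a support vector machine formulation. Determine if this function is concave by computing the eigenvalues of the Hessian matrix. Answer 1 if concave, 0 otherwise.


The Hessian of f(x,y) = 5*x^2 + 2*x*y - 6*y^2 + 9*x + 2*y + 4 is:
H = [[10, 2], [2, -12]]
Trace = 10 - 12 = -2
Determinant = 10*-12 - (2)^2 = -124
Discriminant = (-2)^2 - 4*-124 = 500.0
Eigenvalues: lambda_1 = -12.1803, lambda_2 = 10.1803
The function is not concave.

0
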